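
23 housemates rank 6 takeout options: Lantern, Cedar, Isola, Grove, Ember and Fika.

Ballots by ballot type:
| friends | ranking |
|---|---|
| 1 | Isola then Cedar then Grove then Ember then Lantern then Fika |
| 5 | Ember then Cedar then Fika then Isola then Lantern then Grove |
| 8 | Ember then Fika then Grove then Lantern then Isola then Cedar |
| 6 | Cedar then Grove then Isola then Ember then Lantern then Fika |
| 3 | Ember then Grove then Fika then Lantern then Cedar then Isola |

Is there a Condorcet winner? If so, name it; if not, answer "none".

Check each pair by majority over 23 ballots:
Lantern vs Cedar: Lantern preferred on 8+3 = 11 ballots; Cedar wins 12–11.
Lantern vs Isola: 8+3 = 11 for Lantern, 12 for Isola — Isola by 12–11.
Lantern vs Grove: 5 to 18, Grove.
Lantern vs Ember: Lantern preferred on 0 ballots; Ember wins 23–0.
Lantern vs Fika: Lantern is ranked higher on 1+6 = 7 ballots, Fika on 16. Fika wins 16–7.
Cedar vs Isola: Cedar is ranked higher on 5+6+3 = 14 ballots, Isola on 9. Cedar wins 14–9.
Cedar vs Grove: 1+5+6 = 12 for Cedar, 11 for Grove — Cedar by 12–11.
Cedar vs Ember: Cedar is ranked higher on 1+6 = 7 ballots, Ember on 16. Ember wins 16–7.
Cedar vs Fika: 1+5+6 = 12 for Cedar, 11 for Fika — Cedar by 12–11.
Isola vs Grove: Isola is ranked higher on 1+5 = 6 ballots, Grove on 17. Grove wins 17–6.
Isola vs Ember: 1+6 = 7 for Isola, 16 for Ember — Ember by 16–7.
Isola vs Fika: 1+6 = 7 for Isola, 16 for Fika — Fika by 16–7.
Grove vs Ember: Grove preferred on 1+6 = 7 ballots; Ember wins 16–7.
Grove vs Fika: Grove preferred on 1+6+3 = 10 ballots; Fika wins 13–10.
Ember vs Fika: Ember is ranked higher on 1+5+8+6+3 = 23 ballots, Fika on 0. Ember wins 23–0.
Ember defeats every rival head-to-head and is the Condorcet winner.

Ember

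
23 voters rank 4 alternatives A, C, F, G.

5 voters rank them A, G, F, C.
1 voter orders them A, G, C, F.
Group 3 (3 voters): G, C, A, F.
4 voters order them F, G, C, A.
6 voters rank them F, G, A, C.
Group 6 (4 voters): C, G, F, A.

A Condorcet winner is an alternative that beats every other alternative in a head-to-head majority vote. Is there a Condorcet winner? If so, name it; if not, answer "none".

Check each pair by majority over 23 ballots:
A–C: A 12–11.
A vs F: F wins 14–9.
A–G: G 17–6.
C vs F: F wins 15–8.
C vs G: G wins 19–4.
F vs G: F is ranked higher on 4+6 = 10 ballots, G on 13. G wins 13–10.
G wins every pairwise contest, so G is the Condorcet winner.

G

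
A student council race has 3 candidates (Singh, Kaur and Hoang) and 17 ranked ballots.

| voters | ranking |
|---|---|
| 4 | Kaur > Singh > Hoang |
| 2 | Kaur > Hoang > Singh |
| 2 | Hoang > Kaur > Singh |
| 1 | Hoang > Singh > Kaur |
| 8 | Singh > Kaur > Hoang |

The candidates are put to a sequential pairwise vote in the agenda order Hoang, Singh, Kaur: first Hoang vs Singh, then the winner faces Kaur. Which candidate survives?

Singh

Round 1: Hoang vs Singh — 5–12, Singh advances.
Round 2: Singh vs Kaur — 9–8, Singh advances.
Singh survives the agenda.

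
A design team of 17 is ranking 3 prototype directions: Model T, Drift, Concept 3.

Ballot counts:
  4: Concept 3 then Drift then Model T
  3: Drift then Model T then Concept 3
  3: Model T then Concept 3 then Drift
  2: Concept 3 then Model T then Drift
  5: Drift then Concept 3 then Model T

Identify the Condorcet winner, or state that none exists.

Head-to-head results (17 engineers):
Model T vs Drift: 3+2 = 5 for Model T, 12 for Drift — Drift by 12–5.
Model T vs Concept 3: 3+3 = 6 for Model T, 11 for Concept 3 — Concept 3 by 11–6.
Drift–Concept 3: Concept 3 9–8.
Concept 3 beats each of Model T, Drift — Concept 3 is the Condorcet winner.

Concept 3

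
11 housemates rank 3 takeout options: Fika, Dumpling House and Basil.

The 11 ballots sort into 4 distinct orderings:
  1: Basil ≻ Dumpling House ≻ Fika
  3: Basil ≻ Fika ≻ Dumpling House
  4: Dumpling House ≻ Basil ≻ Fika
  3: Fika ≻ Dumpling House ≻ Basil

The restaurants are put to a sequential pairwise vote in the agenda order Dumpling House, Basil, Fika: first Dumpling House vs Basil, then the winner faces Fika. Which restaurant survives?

Round 1: Dumpling House vs Basil — 7–4, Dumpling House advances.
Round 2: Dumpling House vs Fika — 5–6, Fika advances.
Fika survives the agenda.

Fika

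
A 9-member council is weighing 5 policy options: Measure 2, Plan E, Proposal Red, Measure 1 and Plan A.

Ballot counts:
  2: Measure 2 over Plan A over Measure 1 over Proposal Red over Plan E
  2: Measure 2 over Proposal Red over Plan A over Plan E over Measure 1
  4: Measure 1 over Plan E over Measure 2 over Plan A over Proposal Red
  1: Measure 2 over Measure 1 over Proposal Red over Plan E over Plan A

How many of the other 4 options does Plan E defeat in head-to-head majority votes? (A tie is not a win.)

1

Plan E against each rival (9 council members):
Plan E vs Measure 2: Measure 2 wins 5–4.
Plan E vs Proposal Red: Proposal Red wins 5–4.
Plan E vs Measure 1: Plan E is ranked higher on 2 ballots, Measure 1 on 7. Measure 1 wins 7–2.
Plan E vs Plan A: 5 to 4, Plan E.
Plan E beats Plan A; loses to Measure 2, Proposal Red, Measure 1 — 1 pairwise win.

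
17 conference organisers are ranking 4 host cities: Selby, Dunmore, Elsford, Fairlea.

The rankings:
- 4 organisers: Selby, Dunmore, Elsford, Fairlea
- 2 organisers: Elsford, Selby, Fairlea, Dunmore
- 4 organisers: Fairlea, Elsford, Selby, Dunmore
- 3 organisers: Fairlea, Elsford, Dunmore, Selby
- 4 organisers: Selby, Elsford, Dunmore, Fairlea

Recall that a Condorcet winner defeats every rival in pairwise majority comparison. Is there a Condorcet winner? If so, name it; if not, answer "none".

Elsford

Head-to-head results (17 organisers):
Selby vs Dunmore: Selby is ranked higher on 4+2+4+4 = 14 ballots, Dunmore on 3. Selby wins 14–3.
Selby vs Elsford: 8 to 9, Elsford.
Selby vs Fairlea: Selby preferred on 4+2+4 = 10 ballots; Selby wins 10–7.
Dunmore vs Elsford: Dunmore preferred on 4 ballots; Elsford wins 13–4.
Dunmore vs Fairlea: Dunmore preferred on 4+4 = 8 ballots; Fairlea wins 9–8.
Elsford vs Fairlea: 10 to 7, Elsford.
Elsford wins every pairwise contest, so Elsford is the Condorcet winner.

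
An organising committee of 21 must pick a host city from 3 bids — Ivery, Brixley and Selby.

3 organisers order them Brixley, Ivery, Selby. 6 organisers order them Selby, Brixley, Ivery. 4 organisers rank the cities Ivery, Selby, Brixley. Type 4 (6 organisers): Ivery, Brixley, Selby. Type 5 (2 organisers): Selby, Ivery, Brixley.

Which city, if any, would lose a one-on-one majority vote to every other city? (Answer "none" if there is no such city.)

Brixley

Head-to-head results (21 organisers):
Ivery vs Brixley: Ivery wins 12–9.
Ivery vs Selby: Ivery wins 13–8.
Brixley vs Selby: 3+6 = 9 for Brixley, 12 for Selby — Selby by 12–9.
Brixley is beaten in every head-to-head and is the Condorcet loser.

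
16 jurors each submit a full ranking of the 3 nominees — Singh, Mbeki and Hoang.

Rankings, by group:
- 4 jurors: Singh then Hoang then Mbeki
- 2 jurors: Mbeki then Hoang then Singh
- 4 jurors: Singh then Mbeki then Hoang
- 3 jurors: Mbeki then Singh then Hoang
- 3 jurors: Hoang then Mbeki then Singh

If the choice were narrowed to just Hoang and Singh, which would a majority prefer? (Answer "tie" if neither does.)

Singh

Ballots ranking Hoang above Singh: 2 + 3 = 5.
Ballots ranking Singh above Hoang: 16 − 5 = 11.
Singh wins the head-to-head 11–5.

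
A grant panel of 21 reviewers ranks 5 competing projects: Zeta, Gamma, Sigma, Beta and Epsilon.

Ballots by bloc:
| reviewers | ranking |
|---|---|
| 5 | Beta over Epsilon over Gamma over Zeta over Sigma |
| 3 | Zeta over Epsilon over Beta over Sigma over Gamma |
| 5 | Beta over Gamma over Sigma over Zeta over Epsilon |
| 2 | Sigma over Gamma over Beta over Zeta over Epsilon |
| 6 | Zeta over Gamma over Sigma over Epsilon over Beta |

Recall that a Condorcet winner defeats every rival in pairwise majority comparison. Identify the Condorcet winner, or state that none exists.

Beta

Pairwise majorities:
Zeta vs Gamma: Gamma, 12–9.
Zeta vs Sigma: Zeta wins 14–7.
Zeta–Beta: Beta 12–9.
Zeta–Epsilon: Zeta 16–5.
Gamma vs Sigma: Gamma wins 16–5.
Gamma–Beta: Beta 13–8.
Gamma vs Epsilon: Gamma wins 13–8.
Sigma vs Beta: Beta, 13–8.
Sigma–Epsilon: Sigma 13–8.
Beta vs Epsilon: Beta wins 12–9.
Only Beta has no losses; Beta is the Condorcet winner.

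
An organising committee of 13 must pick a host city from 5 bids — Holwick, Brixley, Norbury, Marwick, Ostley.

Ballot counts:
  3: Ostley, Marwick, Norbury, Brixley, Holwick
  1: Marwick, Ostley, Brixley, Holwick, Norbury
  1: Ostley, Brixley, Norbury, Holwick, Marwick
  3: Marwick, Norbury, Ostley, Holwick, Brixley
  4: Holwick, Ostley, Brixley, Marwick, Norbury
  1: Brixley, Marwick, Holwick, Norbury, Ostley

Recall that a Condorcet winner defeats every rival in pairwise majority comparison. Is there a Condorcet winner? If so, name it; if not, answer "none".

Ostley

Check each pair by majority over 13 ballots:
Holwick vs Brixley: Holwick preferred on 3+4 = 7 ballots; Holwick wins 7–6.
Holwick vs Norbury: 1+4+1 = 6 for Holwick, 7 for Norbury — Norbury by 7–6.
Holwick vs Marwick: Holwick is ranked higher on 1+4 = 5 ballots, Marwick on 8. Marwick wins 8–5.
Holwick vs Ostley: 4+1 = 5 for Holwick, 8 for Ostley — Ostley by 8–5.
Brixley vs Norbury: Brixley is ranked higher on 1+1+4+1 = 7 ballots, Norbury on 6. Brixley wins 7–6.
Brixley vs Marwick: Brixley preferred on 1+4+1 = 6 ballots; Marwick wins 7–6.
Brixley vs Ostley: Brixley preferred on 1 ballot; Ostley wins 12–1.
Norbury vs Marwick: 1 for Norbury, 12 for Marwick — Marwick by 12–1.
Norbury vs Ostley: 4 to 9, Ostley.
Marwick vs Ostley: 5 to 8, Ostley.
Ostley wins every pairwise contest, so Ostley is the Condorcet winner.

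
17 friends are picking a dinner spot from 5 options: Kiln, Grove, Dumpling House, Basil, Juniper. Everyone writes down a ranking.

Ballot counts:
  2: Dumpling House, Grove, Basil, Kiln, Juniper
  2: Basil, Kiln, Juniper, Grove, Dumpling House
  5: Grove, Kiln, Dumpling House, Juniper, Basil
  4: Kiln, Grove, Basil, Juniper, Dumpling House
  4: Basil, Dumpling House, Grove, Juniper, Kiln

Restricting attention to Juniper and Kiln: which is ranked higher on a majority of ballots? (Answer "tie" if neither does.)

Kiln

Ballots ranking Juniper above Kiln: 4.
Ballots ranking Kiln above Juniper: 17 − 4 = 13.
Kiln wins the head-to-head 13–4.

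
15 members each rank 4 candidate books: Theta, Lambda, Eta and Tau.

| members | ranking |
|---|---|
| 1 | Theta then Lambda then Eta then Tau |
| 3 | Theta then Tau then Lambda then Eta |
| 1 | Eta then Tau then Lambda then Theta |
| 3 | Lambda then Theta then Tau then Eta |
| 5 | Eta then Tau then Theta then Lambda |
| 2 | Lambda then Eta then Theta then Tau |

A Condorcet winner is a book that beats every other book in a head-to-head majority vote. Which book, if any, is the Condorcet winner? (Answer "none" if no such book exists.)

Head-to-head results (15 members):
Theta vs Lambda: Theta is ranked higher on 1+3+5 = 9 ballots, Lambda on 6. Theta wins 9–6.
Theta vs Eta: 1+3+3 = 7 for Theta, 8 for Eta — Eta by 8–7.
Theta vs Tau: 1+3+3+2 = 9 for Theta, 6 for Tau — Theta by 9–6.
Lambda vs Eta: Lambda is ranked higher on 1+3+3+2 = 9 ballots, Eta on 6. Lambda wins 9–6.
Lambda vs Tau: 6 to 9, Tau.
Eta vs Tau: Eta preferred on 1+1+5+2 = 9 ballots; Eta wins 9–6.
No book is unbeaten: Theta loses to Eta; Lambda loses to Theta; Eta loses to Lambda; Tau loses to Theta. In particular Theta → Lambda → Eta → Theta is a majority cycle — no Condorcet winner exists.

none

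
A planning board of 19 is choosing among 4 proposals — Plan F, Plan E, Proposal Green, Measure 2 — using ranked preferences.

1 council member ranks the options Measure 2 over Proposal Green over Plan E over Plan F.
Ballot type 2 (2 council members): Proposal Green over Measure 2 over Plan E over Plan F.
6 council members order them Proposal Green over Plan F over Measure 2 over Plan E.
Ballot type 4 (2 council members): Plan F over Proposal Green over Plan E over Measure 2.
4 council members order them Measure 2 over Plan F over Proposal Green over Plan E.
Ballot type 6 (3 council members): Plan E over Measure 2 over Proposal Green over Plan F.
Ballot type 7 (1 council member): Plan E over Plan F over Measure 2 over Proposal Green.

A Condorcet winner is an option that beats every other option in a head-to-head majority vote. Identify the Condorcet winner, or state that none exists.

Pairwise majorities:
Plan F vs Plan E: Plan F, 12–7.
Plan F vs Proposal Green: 7 to 12, Proposal Green.
Plan F vs Measure 2: Measure 2 wins 10–9.
Plan E–Proposal Green: Proposal Green 15–4.
Plan E vs Measure 2: Plan E is ranked higher on 2+3+1 = 6 ballots, Measure 2 on 13. Measure 2 wins 13–6.
Proposal Green vs Measure 2: Proposal Green wins 10–9.
Only Proposal Green has no losses; Proposal Green is the Condorcet winner.

Proposal Green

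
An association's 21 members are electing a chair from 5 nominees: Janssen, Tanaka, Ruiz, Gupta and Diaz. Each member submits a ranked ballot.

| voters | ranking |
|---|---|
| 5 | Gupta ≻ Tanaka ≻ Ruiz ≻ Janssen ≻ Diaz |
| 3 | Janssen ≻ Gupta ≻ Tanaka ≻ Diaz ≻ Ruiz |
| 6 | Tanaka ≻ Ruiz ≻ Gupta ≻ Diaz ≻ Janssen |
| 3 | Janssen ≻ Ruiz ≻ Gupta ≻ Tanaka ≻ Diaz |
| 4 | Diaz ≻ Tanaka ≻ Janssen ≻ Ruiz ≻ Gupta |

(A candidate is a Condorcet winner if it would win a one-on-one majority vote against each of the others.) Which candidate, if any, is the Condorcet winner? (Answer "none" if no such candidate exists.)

none

Pairwise majorities:
Janssen vs Tanaka: Tanaka wins 15–6.
Janssen vs Ruiz: Ruiz, 11–10.
Janssen–Gupta: Gupta 11–10.
Janssen vs Diaz: Janssen preferred on 5+3+3 = 11 ballots; Janssen wins 11–10.
Tanaka vs Ruiz: Tanaka, 18–3.
Tanaka vs Gupta: Gupta, 11–10.
Tanaka vs Diaz: Tanaka preferred on 5+3+6+3 = 17 ballots; Tanaka wins 17–4.
Ruiz vs Gupta: 13 to 8, Ruiz.
Ruiz vs Diaz: 5+6+3 = 14 for Ruiz, 7 for Diaz — Ruiz by 14–7.
Gupta vs Diaz: 5+3+6+3 = 17 for Gupta, 4 for Diaz — Gupta by 17–4.
No candidate is unbeaten: Janssen loses to Tanaka; Tanaka loses to Gupta; Ruiz loses to Tanaka; Gupta loses to Ruiz; Diaz loses to Janssen. In particular Tanaka > Ruiz > Gupta > Tanaka is a majority cycle — no Condorcet winner exists.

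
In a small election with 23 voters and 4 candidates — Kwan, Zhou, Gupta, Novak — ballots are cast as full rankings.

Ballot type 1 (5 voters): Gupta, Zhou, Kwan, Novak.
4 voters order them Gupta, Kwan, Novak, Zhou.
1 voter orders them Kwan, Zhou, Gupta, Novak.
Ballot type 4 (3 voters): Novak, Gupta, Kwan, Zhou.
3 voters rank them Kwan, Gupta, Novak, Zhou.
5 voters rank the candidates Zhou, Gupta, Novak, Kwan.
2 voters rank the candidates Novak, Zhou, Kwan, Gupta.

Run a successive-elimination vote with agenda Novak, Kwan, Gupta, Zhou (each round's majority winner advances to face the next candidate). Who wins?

Gupta

Round 1: Novak vs Kwan — 10–13, Kwan advances.
Round 2: Kwan vs Gupta — 6–17, Gupta advances.
Round 3: Gupta vs Zhou — 15–8, Gupta advances.
The agenda winner is Gupta.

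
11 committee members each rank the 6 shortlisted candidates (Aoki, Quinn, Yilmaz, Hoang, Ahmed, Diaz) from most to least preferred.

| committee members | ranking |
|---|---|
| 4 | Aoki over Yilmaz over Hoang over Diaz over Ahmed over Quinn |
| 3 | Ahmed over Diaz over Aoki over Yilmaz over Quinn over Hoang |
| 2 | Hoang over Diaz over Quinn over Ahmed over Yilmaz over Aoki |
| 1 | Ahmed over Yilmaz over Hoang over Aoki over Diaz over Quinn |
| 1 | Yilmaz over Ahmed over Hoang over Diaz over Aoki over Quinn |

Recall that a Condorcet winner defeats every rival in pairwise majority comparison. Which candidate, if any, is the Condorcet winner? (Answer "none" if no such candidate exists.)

none

Head-to-head results (11 committee members):
Aoki vs Quinn: Aoki, 9–2.
Aoki–Yilmaz: Aoki 7–4.
Aoki–Hoang: Aoki 7–4.
Aoki vs Ahmed: Ahmed, 7–4.
Aoki vs Diaz: Aoki is ranked higher on 4+1 = 5 ballots, Diaz on 6. Diaz wins 6–5.
Quinn vs Yilmaz: 2 for Quinn, 9 for Yilmaz — Yilmaz by 9–2.
Quinn vs Hoang: Quinn is ranked higher on 3 ballots, Hoang on 8. Hoang wins 8–3.
Quinn vs Ahmed: 2 for Quinn, 9 for Ahmed — Ahmed by 9–2.
Quinn vs Diaz: 0 for Quinn, 11 for Diaz — Diaz by 11–0.
Yilmaz vs Hoang: Yilmaz, 9–2.
Yilmaz vs Ahmed: Ahmed, 6–5.
Yilmaz vs Diaz: Yilmaz preferred on 4+1+1 = 6 ballots; Yilmaz wins 6–5.
Hoang–Ahmed: Hoang 6–5.
Hoang vs Diaz: Hoang wins 8–3.
Ahmed–Diaz: Diaz 6–5.
Each candidate drops at least one matchup (Aoki loses to Ahmed; Quinn loses to Aoki; Yilmaz loses to Aoki; Hoang loses to Aoki; Ahmed loses to Hoang; Diaz loses to Yilmaz); the cycle Aoki → Yilmaz → Diaz → Aoki rules out a Condorcet winner.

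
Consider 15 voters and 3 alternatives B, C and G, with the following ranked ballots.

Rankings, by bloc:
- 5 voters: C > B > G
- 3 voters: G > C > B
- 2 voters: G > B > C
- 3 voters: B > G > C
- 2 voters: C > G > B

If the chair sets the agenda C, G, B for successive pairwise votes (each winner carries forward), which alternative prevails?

Round 1: C vs G — 7–8, G advances.
Round 2: G vs B — 7–8, B advances.
B survives the agenda.

B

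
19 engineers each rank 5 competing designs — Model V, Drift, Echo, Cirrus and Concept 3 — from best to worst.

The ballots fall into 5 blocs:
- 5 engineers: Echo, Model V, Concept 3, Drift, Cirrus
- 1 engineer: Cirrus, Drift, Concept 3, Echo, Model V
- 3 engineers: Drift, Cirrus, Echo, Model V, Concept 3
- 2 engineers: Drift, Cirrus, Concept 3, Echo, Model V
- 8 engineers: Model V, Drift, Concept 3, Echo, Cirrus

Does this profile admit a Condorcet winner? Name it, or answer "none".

Check each pair by majority over 19 ballots:
Model V vs Drift: Model V is ranked higher on 5+8 = 13 ballots, Drift on 6. Model V wins 13–6.
Model V vs Echo: 8 for Model V, 11 for Echo — Echo by 11–8.
Model V vs Cirrus: Model V, 13–6.
Model V vs Concept 3: 5+3+8 = 16 for Model V, 3 for Concept 3 — Model V by 16–3.
Drift vs Echo: Drift preferred on 1+3+2+8 = 14 ballots; Drift wins 14–5.
Drift vs Cirrus: 18 to 1, Drift.
Drift vs Concept 3: Drift is ranked higher on 1+3+2+8 = 14 ballots, Concept 3 on 5. Drift wins 14–5.
Echo vs Cirrus: Echo wins 13–6.
Echo vs Concept 3: Echo is ranked higher on 5+3 = 8 ballots, Concept 3 on 11. Concept 3 wins 11–8.
Cirrus–Concept 3: Concept 3 13–6.
No design is unbeaten: Model V loses to Echo; Drift loses to Model V; Echo loses to Drift; Cirrus loses to Model V; Concept 3 loses to Model V. In particular Model V beats Drift beats Echo beats Model V is a majority cycle — no Condorcet winner exists.

none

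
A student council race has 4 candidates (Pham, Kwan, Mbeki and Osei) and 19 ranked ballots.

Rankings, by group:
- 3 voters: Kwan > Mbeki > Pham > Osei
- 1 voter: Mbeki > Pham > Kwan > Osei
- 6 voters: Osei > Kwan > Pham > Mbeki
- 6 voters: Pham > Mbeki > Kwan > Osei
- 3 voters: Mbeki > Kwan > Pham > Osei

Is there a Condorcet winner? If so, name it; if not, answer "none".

Head-to-head results (19 voters):
Pham vs Kwan: 1+6 = 7 for Pham, 12 for Kwan — Kwan by 12–7.
Pham vs Mbeki: Pham preferred on 6+6 = 12 ballots; Pham wins 12–7.
Pham vs Osei: Pham is ranked higher on 3+1+6+3 = 13 ballots, Osei on 6. Pham wins 13–6.
Kwan vs Mbeki: 3+6 = 9 for Kwan, 10 for Mbeki — Mbeki by 10–9.
Kwan vs Osei: 3+1+6+3 = 13 for Kwan, 6 for Osei — Kwan by 13–6.
Mbeki vs Osei: Mbeki preferred on 3+1+6+3 = 13 ballots; Mbeki wins 13–6.
Every candidate loses at least once (Pham loses to Kwan; Kwan loses to Mbeki; Mbeki loses to Pham; Osei loses to Pham). The majority relation contains the cycle Pham beats Mbeki beats Kwan beats Pham, so there is no Condorcet winner.

none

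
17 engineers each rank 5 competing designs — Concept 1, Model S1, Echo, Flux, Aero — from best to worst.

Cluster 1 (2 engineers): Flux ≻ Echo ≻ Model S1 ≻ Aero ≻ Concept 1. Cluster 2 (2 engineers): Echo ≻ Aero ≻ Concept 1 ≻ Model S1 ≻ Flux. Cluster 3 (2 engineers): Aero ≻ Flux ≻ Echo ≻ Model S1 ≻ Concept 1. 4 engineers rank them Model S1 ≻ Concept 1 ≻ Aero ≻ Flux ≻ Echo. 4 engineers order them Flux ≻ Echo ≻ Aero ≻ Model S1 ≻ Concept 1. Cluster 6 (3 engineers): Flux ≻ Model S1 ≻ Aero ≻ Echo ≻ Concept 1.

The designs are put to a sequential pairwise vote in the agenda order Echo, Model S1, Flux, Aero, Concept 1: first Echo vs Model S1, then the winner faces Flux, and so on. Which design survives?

Flux

Round 1: Echo vs Model S1 — 10–7, Echo advances.
Round 2: Echo vs Flux — 2–15, Flux advances.
Round 3: Flux vs Aero — 9–8, Flux advances.
Round 4: Flux vs Concept 1 — 11–6, Flux advances.
Flux survives the agenda.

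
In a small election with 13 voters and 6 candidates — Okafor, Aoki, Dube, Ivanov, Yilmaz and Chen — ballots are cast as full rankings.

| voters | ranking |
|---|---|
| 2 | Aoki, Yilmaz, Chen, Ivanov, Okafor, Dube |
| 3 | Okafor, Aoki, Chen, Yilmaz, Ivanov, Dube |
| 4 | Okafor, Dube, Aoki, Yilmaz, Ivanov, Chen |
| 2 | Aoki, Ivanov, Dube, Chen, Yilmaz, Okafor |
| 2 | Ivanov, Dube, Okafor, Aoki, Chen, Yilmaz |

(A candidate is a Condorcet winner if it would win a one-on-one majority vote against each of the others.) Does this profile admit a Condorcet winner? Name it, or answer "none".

Okafor

Head-to-head results (13 voters):
Okafor vs Aoki: Okafor wins 9–4.
Okafor vs Dube: Okafor wins 9–4.
Okafor–Ivanov: Okafor 7–6.
Okafor vs Yilmaz: Okafor is ranked higher on 3+4+2 = 9 ballots, Yilmaz on 4. Okafor wins 9–4.
Okafor vs Chen: Okafor wins 9–4.
Aoki vs Dube: 7 to 6, Aoki.
Aoki–Ivanov: Aoki 11–2.
Aoki vs Yilmaz: Aoki, 13–0.
Aoki vs Chen: Aoki is ranked higher on 2+3+4+2+2 = 13 ballots, Chen on 0. Aoki wins 13–0.
Dube vs Ivanov: Ivanov, 9–4.
Dube vs Yilmaz: Dube, 8–5.
Dube–Chen: Dube 8–5.
Ivanov vs Yilmaz: 2+2 = 4 for Ivanov, 9 for Yilmaz — Yilmaz by 9–4.
Ivanov vs Chen: Ivanov, 8–5.
Yilmaz vs Chen: Yilmaz is ranked higher on 2+4 = 6 ballots, Chen on 7. Chen wins 7–6.
Okafor wins every pairwise contest, so Okafor is the Condorcet winner.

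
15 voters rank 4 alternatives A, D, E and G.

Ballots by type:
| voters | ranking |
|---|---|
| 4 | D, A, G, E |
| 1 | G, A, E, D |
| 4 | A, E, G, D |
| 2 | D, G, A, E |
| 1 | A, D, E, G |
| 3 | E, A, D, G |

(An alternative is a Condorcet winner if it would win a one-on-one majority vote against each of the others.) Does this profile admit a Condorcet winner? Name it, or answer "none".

A

Head-to-head results (15 voters):
A vs D: A preferred on 1+4+1+3 = 9 ballots; A wins 9–6.
A vs E: 4+1+4+2+1 = 12 for A, 3 for E — A by 12–3.
A vs G: A is ranked higher on 4+4+1+3 = 12 ballots, G on 3. A wins 12–3.
D vs E: E, 8–7.
D vs G: D is ranked higher on 4+2+1+3 = 10 ballots, G on 5. D wins 10–5.
E vs G: 8 to 7, E.
A defeats every rival head-to-head and is the Condorcet winner.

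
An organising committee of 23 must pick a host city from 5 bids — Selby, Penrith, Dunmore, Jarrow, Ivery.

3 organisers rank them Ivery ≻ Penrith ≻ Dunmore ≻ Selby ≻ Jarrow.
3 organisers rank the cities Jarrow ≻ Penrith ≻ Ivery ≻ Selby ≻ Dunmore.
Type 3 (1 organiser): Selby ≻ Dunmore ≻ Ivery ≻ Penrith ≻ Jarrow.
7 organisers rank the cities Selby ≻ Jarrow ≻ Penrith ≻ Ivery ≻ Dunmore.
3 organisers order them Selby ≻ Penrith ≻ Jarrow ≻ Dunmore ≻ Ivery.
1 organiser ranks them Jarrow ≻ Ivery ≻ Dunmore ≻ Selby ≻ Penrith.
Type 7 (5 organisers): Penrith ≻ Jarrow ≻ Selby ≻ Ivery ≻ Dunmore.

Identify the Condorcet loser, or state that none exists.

Pairwise majorities:
Selby vs Penrith: Selby wins 12–11.
Selby–Dunmore: Selby 19–4.
Selby vs Jarrow: 3+1+7+3 = 14 for Selby, 9 for Jarrow — Selby by 14–9.
Selby vs Ivery: Selby wins 16–7.
Penrith vs Dunmore: 21 to 2, Penrith.
Penrith vs Jarrow: Penrith wins 12–11.
Penrith vs Ivery: 3+7+3+5 = 18 for Penrith, 5 for Ivery — Penrith by 18–5.
Dunmore vs Jarrow: Dunmore is ranked higher on 3+1 = 4 ballots, Jarrow on 19. Jarrow wins 19–4.
Dunmore vs Ivery: Ivery wins 19–4.
Jarrow vs Ivery: Jarrow wins 19–4.
Dunmore is beaten in every head-to-head and is the Condorcet loser.

Dunmore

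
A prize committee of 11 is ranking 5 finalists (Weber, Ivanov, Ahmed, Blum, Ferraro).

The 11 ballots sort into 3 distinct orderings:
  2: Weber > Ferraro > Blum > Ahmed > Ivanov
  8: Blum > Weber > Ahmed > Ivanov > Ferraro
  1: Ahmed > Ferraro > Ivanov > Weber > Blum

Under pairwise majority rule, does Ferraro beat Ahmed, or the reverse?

Ahmed

Ballots ranking Ferraro above Ahmed: 2.
Ballots ranking Ahmed above Ferraro: 11 − 2 = 9.
Ahmed wins the head-to-head 9–2.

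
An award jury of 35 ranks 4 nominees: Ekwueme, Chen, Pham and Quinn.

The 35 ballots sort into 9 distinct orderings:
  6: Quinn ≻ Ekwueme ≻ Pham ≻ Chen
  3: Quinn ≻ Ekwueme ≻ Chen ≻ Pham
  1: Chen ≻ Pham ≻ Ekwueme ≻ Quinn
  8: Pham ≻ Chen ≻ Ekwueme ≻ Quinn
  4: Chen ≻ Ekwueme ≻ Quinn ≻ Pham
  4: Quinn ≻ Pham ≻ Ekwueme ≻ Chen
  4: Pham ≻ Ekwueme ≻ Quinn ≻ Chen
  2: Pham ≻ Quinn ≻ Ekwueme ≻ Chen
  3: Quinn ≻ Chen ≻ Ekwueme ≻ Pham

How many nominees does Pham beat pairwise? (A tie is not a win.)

2

Pham against each rival (35 jurors):
Pham vs Ekwueme: 1+8+4+4+2 = 19 for Pham, 16 for Ekwueme — Pham by 19–16.
Pham vs Chen: Pham is ranked higher on 6+8+4+4+2 = 24 ballots, Chen on 11. Pham wins 24–11.
Pham vs Quinn: Quinn wins 20–15.
Pham beats Ekwueme, Chen; loses to Quinn — 2 pairwise wins.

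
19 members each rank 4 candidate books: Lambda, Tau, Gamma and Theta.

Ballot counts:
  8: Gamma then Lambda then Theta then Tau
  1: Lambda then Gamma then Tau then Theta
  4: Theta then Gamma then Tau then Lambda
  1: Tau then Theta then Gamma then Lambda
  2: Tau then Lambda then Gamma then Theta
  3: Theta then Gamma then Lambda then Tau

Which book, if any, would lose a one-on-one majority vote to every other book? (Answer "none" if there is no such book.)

Head-to-head results (19 members):
Lambda–Tau: Lambda 12–7.
Lambda vs Gamma: Gamma, 16–3.
Lambda–Theta: Lambda 11–8.
Tau vs Gamma: Gamma wins 16–3.
Tau vs Theta: Theta wins 15–4.
Gamma vs Theta: Gamma preferred on 8+1+2 = 11 ballots; Gamma wins 11–8.
Tau is beaten in every head-to-head and is the Condorcet loser.

Tau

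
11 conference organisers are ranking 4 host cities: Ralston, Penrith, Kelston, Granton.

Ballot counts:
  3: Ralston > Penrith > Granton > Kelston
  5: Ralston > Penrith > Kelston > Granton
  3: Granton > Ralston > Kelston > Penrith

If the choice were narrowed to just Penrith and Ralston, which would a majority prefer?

Ralston

No ballot ranks Penrith above Ralston: 0.
Ballots ranking Ralston above Penrith: 11 − 0 = 11.
Ralston wins the head-to-head 11–0.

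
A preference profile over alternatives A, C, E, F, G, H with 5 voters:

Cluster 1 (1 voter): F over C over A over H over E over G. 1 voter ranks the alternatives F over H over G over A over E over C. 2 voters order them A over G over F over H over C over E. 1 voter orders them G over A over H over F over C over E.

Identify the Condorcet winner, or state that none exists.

Head-to-head results (5 voters):
A vs C: A wins 4–1.
A vs E: A wins 5–0.
A–F: A 3–2.
A vs G: A, 3–2.
A vs H: A, 4–1.
C–E: C 4–1.
C vs F: F, 5–0.
C vs G: G, 4–1.
C–H: H 4–1.
E–F: F 5–0.
E vs G: G, 4–1.
E vs H: H wins 5–0.
F vs G: G, 3–2.
F–H: F 4–1.
G vs H: G, 3–2.
Only A has no losses; A is the Condorcet winner.

A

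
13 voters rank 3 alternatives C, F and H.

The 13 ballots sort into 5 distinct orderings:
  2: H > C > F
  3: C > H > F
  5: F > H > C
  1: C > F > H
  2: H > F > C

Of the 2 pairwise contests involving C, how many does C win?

0

C against each rival (13 voters):
C vs F: C preferred on 2+3+1 = 6 ballots; F wins 7–6.
C–H: H 9–4.
C beats no one; loses to F, H — 0 pairwise wins.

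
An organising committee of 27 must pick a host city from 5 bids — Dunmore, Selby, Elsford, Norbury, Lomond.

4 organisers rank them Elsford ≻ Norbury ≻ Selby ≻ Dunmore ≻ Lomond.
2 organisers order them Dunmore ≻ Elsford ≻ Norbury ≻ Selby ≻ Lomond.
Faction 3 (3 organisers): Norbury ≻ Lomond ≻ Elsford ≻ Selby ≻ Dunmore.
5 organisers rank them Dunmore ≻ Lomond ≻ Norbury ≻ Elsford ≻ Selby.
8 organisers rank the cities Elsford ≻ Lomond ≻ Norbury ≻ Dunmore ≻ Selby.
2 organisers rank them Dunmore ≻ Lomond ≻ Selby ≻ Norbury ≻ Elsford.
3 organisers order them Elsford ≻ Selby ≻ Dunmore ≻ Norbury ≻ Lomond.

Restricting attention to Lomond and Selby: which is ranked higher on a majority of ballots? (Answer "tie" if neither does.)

Ballots ranking Lomond above Selby: 3 + 5 + 8 + 2 = 18.
Ballots ranking Selby above Lomond: 27 − 18 = 9.
Lomond wins the head-to-head 18–9.

Lomond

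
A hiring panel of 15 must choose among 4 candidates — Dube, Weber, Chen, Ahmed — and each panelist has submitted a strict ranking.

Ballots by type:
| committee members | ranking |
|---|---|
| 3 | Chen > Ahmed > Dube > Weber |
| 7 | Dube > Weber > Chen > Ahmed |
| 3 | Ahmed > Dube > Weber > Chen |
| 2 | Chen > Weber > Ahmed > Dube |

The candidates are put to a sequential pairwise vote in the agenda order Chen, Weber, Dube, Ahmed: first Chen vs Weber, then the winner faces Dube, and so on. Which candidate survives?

Ahmed

Round 1: Chen vs Weber — 5–10, Weber advances.
Round 2: Weber vs Dube — 2–13, Dube advances.
Round 3: Dube vs Ahmed — 7–8, Ahmed advances.
The agenda winner is Ahmed.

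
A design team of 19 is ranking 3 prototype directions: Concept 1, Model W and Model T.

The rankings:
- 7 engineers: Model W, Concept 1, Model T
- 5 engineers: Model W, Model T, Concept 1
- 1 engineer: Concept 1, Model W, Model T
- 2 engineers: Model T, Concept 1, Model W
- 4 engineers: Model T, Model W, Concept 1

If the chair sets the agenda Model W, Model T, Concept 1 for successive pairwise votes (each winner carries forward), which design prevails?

Model W

Round 1: Model W vs Model T — 13–6, Model W advances.
Round 2: Model W vs Concept 1 — 16–3, Model W advances.
Model W survives the agenda.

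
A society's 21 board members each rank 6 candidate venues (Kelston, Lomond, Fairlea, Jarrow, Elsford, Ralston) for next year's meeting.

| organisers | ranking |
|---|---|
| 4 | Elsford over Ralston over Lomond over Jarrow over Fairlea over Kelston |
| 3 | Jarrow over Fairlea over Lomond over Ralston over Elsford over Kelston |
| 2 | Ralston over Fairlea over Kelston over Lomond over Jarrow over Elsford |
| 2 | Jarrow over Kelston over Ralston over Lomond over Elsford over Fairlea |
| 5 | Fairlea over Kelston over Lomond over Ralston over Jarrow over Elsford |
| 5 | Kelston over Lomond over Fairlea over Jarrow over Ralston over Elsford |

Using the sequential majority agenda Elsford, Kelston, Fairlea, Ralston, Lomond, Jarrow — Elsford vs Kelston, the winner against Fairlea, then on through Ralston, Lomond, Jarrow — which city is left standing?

Lomond

Round 1: Elsford vs Kelston — 7–14, Kelston advances.
Round 2: Kelston vs Fairlea — 7–14, Fairlea advances.
Round 3: Fairlea vs Ralston — 13–8, Fairlea advances.
Round 4: Fairlea vs Lomond — 10–11, Lomond advances.
Round 5: Lomond vs Jarrow — 16–5, Lomond advances.
The agenda winner is Lomond.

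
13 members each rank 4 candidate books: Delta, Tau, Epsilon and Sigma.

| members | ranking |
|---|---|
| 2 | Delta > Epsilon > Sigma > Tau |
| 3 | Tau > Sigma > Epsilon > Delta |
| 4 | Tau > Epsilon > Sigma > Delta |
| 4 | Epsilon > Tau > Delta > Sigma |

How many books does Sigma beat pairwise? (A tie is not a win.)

1

Sigma against each rival (13 members):
Sigma vs Delta: Sigma, 7–6.
Sigma vs Tau: Sigma preferred on 2 ballots; Tau wins 11–2.
Sigma vs Epsilon: Epsilon, 10–3.
Sigma beats Delta; loses to Tau, Epsilon — 1 pairwise win.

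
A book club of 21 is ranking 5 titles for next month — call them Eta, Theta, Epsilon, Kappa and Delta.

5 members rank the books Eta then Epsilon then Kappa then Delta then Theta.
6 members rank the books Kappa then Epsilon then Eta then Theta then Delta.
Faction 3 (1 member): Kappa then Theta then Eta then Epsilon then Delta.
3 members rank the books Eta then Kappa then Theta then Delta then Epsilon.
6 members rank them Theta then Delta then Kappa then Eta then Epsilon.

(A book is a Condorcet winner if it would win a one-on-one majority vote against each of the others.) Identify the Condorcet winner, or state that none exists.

Head-to-head results (21 members):
Eta–Theta: Eta 14–7.
Eta vs Epsilon: Eta, 15–6.
Eta vs Kappa: Kappa, 13–8.
Eta vs Delta: Eta wins 15–6.
Theta vs Epsilon: Epsilon wins 11–10.
Theta vs Kappa: Kappa wins 15–6.
Theta vs Delta: Theta wins 16–5.
Epsilon–Kappa: Kappa 16–5.
Epsilon–Delta: Epsilon 12–9.
Kappa vs Delta: Kappa, 15–6.
Kappa defeats every rival head-to-head and is the Condorcet winner.

Kappa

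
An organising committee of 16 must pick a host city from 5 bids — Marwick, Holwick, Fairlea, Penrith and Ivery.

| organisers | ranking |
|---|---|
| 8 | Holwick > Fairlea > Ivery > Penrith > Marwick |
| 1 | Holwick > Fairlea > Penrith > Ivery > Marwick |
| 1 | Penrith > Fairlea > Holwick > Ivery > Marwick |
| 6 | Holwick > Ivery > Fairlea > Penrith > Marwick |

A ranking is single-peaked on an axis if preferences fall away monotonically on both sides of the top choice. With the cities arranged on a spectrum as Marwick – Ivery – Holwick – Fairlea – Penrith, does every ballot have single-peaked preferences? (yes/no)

Axis positions: Marwick=1, Ivery=2, Holwick=3, Fairlea=4, Penrith=5.
Faction 1 (peak Holwick at position 3): ranking walks positions 3-4-2-5-1, expanding outward from the peak — single-peaked.
Faction 2 (peak Holwick at position 3): ranking walks positions 3-4-5-2-1, expanding outward from the peak — single-peaked.
Faction 3 (peak Penrith at position 5): ranking walks positions 5-4-3-2-1, expanding outward from the peak — single-peaked.
Faction 4 (peak Holwick at position 3): ranking walks positions 3-2-4-5-1, expanding outward from the peak — single-peaked.
Every ranking is single-peaked on this axis.

yes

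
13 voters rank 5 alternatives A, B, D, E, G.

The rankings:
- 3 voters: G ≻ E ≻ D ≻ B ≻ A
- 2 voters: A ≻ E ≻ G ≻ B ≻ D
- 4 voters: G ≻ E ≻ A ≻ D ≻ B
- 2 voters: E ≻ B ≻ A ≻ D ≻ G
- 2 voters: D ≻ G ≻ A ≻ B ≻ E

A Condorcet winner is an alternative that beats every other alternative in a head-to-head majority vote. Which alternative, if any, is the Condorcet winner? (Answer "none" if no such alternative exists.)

G

Head-to-head results (13 voters):
A–B: A 8–5.
A vs D: A, 8–5.
A vs E: E wins 9–4.
A–G: G 9–4.
B vs D: D, 9–4.
B–E: E 11–2.
B–G: G 11–2.
D vs E: E wins 11–2.
D vs G: G wins 9–4.
E–G: G 9–4.
Only G has no losses; G is the Condorcet winner.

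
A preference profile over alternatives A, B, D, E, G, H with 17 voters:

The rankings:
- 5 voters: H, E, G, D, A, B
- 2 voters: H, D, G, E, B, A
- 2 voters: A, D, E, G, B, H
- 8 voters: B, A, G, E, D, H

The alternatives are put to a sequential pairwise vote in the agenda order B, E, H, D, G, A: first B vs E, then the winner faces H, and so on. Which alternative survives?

A

Round 1: B vs E — 8–9, E advances.
Round 2: E vs H — 10–7, E advances.
Round 3: E vs D — 13–4, E advances.
Round 4: E vs G — 7–10, G advances.
Round 5: G vs A — 7–10, A advances.
A survives the agenda.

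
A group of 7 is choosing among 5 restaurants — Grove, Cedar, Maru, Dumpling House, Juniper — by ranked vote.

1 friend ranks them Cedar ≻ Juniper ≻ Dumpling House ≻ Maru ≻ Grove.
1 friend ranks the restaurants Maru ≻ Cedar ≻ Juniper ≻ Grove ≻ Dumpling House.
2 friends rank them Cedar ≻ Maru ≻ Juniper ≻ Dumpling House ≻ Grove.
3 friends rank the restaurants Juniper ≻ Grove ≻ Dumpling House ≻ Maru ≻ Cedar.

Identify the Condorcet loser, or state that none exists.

none

Pairwise majorities:
Grove–Cedar: Cedar 4–3.
Grove vs Maru: 3 for Grove, 4 for Maru — Maru by 4–3.
Grove–Dumpling House: Grove 4–3.
Grove vs Juniper: Grove preferred on 0 ballots; Juniper wins 7–0.
Cedar vs Maru: 3 to 4, Maru.
Cedar vs Dumpling House: 1+1+2 = 4 for Cedar, 3 for Dumpling House — Cedar by 4–3.
Cedar vs Juniper: Cedar, 4–3.
Maru–Dumpling House: Dumpling House 4–3.
Maru vs Juniper: Juniper wins 4–3.
Dumpling House vs Juniper: Juniper wins 7–0.
Every restaurant wins at least one matchup (Grove beats Dumpling House; Cedar beats Grove; Maru beats Grove; Dumpling House beats Maru; Juniper beats Grove), so there is no Condorcet loser.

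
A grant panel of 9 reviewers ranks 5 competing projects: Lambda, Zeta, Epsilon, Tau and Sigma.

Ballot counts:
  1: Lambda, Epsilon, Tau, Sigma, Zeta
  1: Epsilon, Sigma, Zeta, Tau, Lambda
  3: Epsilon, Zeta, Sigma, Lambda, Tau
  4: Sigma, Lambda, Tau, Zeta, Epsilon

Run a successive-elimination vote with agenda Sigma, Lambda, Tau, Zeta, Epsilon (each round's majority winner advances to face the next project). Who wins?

Epsilon

Round 1: Sigma vs Lambda — 8–1, Sigma advances.
Round 2: Sigma vs Tau — 8–1, Sigma advances.
Round 3: Sigma vs Zeta — 6–3, Sigma advances.
Round 4: Sigma vs Epsilon — 4–5, Epsilon advances.
The agenda winner is Epsilon.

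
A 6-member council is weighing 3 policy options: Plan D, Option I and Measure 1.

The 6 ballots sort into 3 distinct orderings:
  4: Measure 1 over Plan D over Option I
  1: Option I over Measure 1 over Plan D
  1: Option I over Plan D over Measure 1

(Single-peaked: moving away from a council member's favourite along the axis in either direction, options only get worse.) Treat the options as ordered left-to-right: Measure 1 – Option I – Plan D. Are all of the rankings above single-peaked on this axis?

Axis positions: Measure 1=1, Option I=2, Plan D=3.
Group 1: ranking walks positions 1-3-2; Plan D is ranked above Option I even though Option I lies between Plan D and the peak Measure 1 on the axis — preferences dip and rise again. Not single-peaked.
Group 2 (peak Option I at position 2): ranking walks positions 2-1-3, expanding outward from the peak — single-peaked.
Group 3 (peak Option I at position 2): ranking walks positions 2-3-1, expanding outward from the peak — single-peaked.
Group 1 violates single-peakedness, so the profile is not single-peaked on this axis.

no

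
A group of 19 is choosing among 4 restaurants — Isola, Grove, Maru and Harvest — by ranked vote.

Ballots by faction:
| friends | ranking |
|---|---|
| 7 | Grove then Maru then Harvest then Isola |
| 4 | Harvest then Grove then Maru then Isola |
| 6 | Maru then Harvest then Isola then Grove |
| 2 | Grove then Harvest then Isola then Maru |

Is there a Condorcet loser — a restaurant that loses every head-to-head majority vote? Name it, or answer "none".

Isola

Head-to-head results (19 friends):
Isola vs Grove: Isola is ranked higher on 6 ballots, Grove on 13. Grove wins 13–6.
Isola vs Maru: Maru wins 17–2.
Isola vs Harvest: 0 to 19, Harvest.
Grove vs Maru: Grove, 13–6.
Grove vs Harvest: Harvest wins 10–9.
Maru–Harvest: Maru 13–6.
Only Isola has no wins; Isola is the Condorcet loser.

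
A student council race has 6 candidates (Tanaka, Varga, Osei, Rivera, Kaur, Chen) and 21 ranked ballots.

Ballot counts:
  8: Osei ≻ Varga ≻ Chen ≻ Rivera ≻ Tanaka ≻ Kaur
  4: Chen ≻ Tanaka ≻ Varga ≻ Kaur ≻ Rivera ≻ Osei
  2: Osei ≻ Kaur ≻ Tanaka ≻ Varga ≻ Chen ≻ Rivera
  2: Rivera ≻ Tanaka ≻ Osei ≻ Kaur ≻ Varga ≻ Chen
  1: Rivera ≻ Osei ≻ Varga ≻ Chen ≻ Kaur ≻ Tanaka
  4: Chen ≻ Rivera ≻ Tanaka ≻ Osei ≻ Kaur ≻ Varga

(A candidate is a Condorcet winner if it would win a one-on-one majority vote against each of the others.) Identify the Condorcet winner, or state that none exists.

none

Pairwise majorities:
Tanaka vs Varga: Tanaka preferred on 4+2+2+4 = 12 ballots; Tanaka wins 12–9.
Tanaka vs Osei: Tanaka preferred on 4+2+4 = 10 ballots; Osei wins 11–10.
Tanaka vs Rivera: 4+2 = 6 for Tanaka, 15 for Rivera — Rivera by 15–6.
Tanaka vs Kaur: 18 to 3, Tanaka.
Tanaka vs Chen: Tanaka preferred on 2+2 = 4 ballots; Chen wins 17–4.
Varga vs Osei: Varga is ranked higher on 4 ballots, Osei on 17. Osei wins 17–4.
Varga vs Rivera: 8+4+2 = 14 for Varga, 7 for Rivera — Varga by 14–7.
Varga vs Kaur: Varga is ranked higher on 8+4+1 = 13 ballots, Kaur on 8. Varga wins 13–8.
Varga vs Chen: Varga is ranked higher on 8+2+2+1 = 13 ballots, Chen on 8. Varga wins 13–8.
Osei vs Rivera: 8+2 = 10 for Osei, 11 for Rivera — Rivera by 11–10.
Osei vs Kaur: 17 to 4, Osei.
Osei vs Chen: Osei preferred on 8+2+2+1 = 13 ballots; Osei wins 13–8.
Rivera vs Kaur: 15 to 6, Rivera.
Rivera vs Chen: Rivera is ranked higher on 2+1 = 3 ballots, Chen on 18. Chen wins 18–3.
Kaur vs Chen: Kaur is ranked higher on 2+2 = 4 ballots, Chen on 17. Chen wins 17–4.
Each candidate drops at least one matchup (Tanaka loses to Osei; Varga loses to Tanaka; Osei loses to Rivera; Rivera loses to Varga; Kaur loses to Tanaka; Chen loses to Varga); the cycle Tanaka → Varga → Rivera → Tanaka rules out a Condorcet winner.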